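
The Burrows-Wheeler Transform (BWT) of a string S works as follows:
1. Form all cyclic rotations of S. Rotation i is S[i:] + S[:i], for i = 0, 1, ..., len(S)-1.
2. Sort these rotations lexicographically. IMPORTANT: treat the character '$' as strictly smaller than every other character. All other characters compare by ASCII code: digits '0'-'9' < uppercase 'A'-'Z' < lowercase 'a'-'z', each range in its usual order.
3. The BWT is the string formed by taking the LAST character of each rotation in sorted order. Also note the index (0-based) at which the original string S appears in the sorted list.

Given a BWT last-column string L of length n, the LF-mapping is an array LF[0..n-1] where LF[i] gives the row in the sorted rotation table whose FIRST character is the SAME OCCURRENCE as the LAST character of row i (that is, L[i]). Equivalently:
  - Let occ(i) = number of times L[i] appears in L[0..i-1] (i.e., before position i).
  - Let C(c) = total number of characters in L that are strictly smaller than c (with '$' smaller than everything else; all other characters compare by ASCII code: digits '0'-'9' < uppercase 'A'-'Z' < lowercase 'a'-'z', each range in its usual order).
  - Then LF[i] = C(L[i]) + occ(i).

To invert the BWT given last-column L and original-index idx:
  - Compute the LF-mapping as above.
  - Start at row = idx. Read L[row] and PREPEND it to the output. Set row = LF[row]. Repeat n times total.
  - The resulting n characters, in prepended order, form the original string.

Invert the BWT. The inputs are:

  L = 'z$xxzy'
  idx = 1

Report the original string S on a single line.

Answer: xxyzz$

Derivation:
LF mapping: 4 0 1 2 5 3
Walk LF starting at row 1, prepending L[row]:
  step 1: row=1, L[1]='$', prepend. Next row=LF[1]=0
  step 2: row=0, L[0]='z', prepend. Next row=LF[0]=4
  step 3: row=4, L[4]='z', prepend. Next row=LF[4]=5
  step 4: row=5, L[5]='y', prepend. Next row=LF[5]=3
  step 5: row=3, L[3]='x', prepend. Next row=LF[3]=2
  step 6: row=2, L[2]='x', prepend. Next row=LF[2]=1
Reversed output: xxyzz$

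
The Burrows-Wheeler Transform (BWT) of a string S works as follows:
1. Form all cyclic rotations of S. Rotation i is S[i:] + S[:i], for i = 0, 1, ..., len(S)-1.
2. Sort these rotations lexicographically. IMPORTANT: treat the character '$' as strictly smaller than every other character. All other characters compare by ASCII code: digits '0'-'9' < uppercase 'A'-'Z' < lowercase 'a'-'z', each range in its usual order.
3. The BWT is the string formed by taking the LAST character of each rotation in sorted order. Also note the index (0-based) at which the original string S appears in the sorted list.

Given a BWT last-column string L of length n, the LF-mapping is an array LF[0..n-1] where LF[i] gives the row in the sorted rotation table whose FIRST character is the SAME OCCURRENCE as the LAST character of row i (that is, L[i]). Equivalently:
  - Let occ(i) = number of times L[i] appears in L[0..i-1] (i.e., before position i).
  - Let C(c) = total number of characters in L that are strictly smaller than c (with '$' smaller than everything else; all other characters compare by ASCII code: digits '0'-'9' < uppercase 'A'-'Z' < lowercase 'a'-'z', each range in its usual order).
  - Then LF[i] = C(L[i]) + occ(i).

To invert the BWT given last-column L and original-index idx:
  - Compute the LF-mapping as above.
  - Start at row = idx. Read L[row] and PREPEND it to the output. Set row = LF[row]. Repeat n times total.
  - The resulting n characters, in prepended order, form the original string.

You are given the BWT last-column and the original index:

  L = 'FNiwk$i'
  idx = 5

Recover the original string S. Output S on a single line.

Answer: kiwiNF$

Derivation:
LF mapping: 1 2 3 6 5 0 4
Walk LF starting at row 5, prepending L[row]:
  step 1: row=5, L[5]='$', prepend. Next row=LF[5]=0
  step 2: row=0, L[0]='F', prepend. Next row=LF[0]=1
  step 3: row=1, L[1]='N', prepend. Next row=LF[1]=2
  step 4: row=2, L[2]='i', prepend. Next row=LF[2]=3
  step 5: row=3, L[3]='w', prepend. Next row=LF[3]=6
  step 6: row=6, L[6]='i', prepend. Next row=LF[6]=4
  step 7: row=4, L[4]='k', prepend. Next row=LF[4]=5
Reversed output: kiwiNF$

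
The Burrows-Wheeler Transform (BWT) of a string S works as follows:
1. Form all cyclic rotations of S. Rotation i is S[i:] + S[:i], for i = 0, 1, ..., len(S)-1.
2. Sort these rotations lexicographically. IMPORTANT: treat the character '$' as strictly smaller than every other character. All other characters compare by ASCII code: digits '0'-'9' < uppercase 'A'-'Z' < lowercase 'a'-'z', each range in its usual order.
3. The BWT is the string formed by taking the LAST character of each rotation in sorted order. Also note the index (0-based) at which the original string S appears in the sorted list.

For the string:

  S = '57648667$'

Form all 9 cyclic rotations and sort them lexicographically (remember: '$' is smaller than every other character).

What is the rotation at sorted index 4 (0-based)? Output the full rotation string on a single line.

All 9 rotations (rotation i = S[i:]+S[:i]):
  rot[0] = 57648667$
  rot[1] = 7648667$5
  rot[2] = 648667$57
  rot[3] = 48667$576
  rot[4] = 8667$5764
  rot[5] = 667$57648
  rot[6] = 67$576486
  rot[7] = 7$5764866
  rot[8] = $57648667
Sorted (with $ < everything):
  sorted[0] = $57648667
  sorted[1] = 48667$576
  sorted[2] = 57648667$
  sorted[3] = 648667$57
  sorted[4] = 667$57648
  sorted[5] = 67$576486
  sorted[6] = 7$5764866
  sorted[7] = 7648667$5
  sorted[8] = 8667$5764
sorted[4] = 667$57648

Answer: 667$57648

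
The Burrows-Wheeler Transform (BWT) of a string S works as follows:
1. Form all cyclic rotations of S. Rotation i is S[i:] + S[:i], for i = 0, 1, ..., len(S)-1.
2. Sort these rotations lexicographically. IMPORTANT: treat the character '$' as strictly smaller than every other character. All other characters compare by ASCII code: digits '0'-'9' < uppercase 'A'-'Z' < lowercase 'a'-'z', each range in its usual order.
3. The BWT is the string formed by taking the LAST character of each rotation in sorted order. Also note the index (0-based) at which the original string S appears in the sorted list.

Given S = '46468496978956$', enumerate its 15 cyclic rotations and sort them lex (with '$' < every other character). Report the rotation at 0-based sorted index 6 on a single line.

All 15 rotations (rotation i = S[i:]+S[:i]):
  rot[0] = 46468496978956$
  rot[1] = 6468496978956$4
  rot[2] = 468496978956$46
  rot[3] = 68496978956$464
  rot[4] = 8496978956$4646
  rot[5] = 496978956$46468
  rot[6] = 96978956$464684
  rot[7] = 6978956$4646849
  rot[8] = 978956$46468496
  rot[9] = 78956$464684969
  rot[10] = 8956$4646849697
  rot[11] = 956$46468496978
  rot[12] = 56$464684969789
  rot[13] = 6$4646849697895
  rot[14] = $46468496978956
Sorted (with $ < everything):
  sorted[0] = $46468496978956
  sorted[1] = 46468496978956$
  sorted[2] = 468496978956$46
  sorted[3] = 496978956$46468
  sorted[4] = 56$464684969789
  sorted[5] = 6$4646849697895
  sorted[6] = 6468496978956$4
  sorted[7] = 68496978956$464
  sorted[8] = 6978956$4646849
  sorted[9] = 78956$464684969
  sorted[10] = 8496978956$4646
  sorted[11] = 8956$4646849697
  sorted[12] = 956$46468496978
  sorted[13] = 96978956$464684
  sorted[14] = 978956$46468496
sorted[6] = 6468496978956$4

Answer: 6468496978956$4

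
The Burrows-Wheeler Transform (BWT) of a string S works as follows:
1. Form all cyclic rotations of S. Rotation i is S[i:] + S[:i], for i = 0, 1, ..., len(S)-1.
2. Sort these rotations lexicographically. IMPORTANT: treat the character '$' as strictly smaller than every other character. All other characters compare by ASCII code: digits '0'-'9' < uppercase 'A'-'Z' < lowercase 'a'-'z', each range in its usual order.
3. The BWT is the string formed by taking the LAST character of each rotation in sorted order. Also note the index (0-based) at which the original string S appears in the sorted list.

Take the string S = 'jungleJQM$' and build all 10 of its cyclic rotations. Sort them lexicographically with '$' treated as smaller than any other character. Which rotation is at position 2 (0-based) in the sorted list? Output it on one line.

All 10 rotations (rotation i = S[i:]+S[:i]):
  rot[0] = jungleJQM$
  rot[1] = ungleJQM$j
  rot[2] = ngleJQM$ju
  rot[3] = gleJQM$jun
  rot[4] = leJQM$jung
  rot[5] = eJQM$jungl
  rot[6] = JQM$jungle
  rot[7] = QM$jungleJ
  rot[8] = M$jungleJQ
  rot[9] = $jungleJQM
Sorted (with $ < everything):
  sorted[0] = $jungleJQM
  sorted[1] = JQM$jungle
  sorted[2] = M$jungleJQ
  sorted[3] = QM$jungleJ
  sorted[4] = eJQM$jungl
  sorted[5] = gleJQM$jun
  sorted[6] = jungleJQM$
  sorted[7] = leJQM$jung
  sorted[8] = ngleJQM$ju
  sorted[9] = ungleJQM$j
sorted[2] = M$jungleJQ

Answer: M$jungleJQ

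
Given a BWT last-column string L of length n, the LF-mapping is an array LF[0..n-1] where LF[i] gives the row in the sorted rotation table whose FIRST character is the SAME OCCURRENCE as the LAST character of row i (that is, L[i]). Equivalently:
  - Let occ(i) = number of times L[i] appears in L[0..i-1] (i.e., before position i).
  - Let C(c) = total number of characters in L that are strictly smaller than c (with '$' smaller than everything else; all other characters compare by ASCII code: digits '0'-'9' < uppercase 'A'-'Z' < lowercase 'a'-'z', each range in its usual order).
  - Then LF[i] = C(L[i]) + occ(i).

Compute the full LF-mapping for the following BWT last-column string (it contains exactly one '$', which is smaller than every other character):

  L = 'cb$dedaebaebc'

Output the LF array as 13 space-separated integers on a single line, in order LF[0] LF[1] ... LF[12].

Answer: 6 3 0 8 10 9 1 11 4 2 12 5 7

Derivation:
Char counts: '$':1, 'a':2, 'b':3, 'c':2, 'd':2, 'e':3
C (first-col start): C('$')=0, C('a')=1, C('b')=3, C('c')=6, C('d')=8, C('e')=10
L[0]='c': occ=0, LF[0]=C('c')+0=6+0=6
L[1]='b': occ=0, LF[1]=C('b')+0=3+0=3
L[2]='$': occ=0, LF[2]=C('$')+0=0+0=0
L[3]='d': occ=0, LF[3]=C('d')+0=8+0=8
L[4]='e': occ=0, LF[4]=C('e')+0=10+0=10
L[5]='d': occ=1, LF[5]=C('d')+1=8+1=9
L[6]='a': occ=0, LF[6]=C('a')+0=1+0=1
L[7]='e': occ=1, LF[7]=C('e')+1=10+1=11
L[8]='b': occ=1, LF[8]=C('b')+1=3+1=4
L[9]='a': occ=1, LF[9]=C('a')+1=1+1=2
L[10]='e': occ=2, LF[10]=C('e')+2=10+2=12
L[11]='b': occ=2, LF[11]=C('b')+2=3+2=5
L[12]='c': occ=1, LF[12]=C('c')+1=6+1=7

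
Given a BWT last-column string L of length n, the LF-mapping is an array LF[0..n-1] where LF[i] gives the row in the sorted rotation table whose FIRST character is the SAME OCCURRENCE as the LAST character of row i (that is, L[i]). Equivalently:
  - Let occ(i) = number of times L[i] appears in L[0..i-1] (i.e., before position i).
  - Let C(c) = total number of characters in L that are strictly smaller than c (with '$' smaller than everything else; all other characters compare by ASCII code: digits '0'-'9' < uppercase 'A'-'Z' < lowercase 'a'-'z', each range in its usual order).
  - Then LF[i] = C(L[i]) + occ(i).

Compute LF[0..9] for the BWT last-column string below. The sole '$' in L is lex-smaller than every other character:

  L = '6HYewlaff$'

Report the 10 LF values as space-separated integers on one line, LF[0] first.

Answer: 1 2 3 5 9 8 4 6 7 0

Derivation:
Char counts: '$':1, '6':1, 'H':1, 'Y':1, 'a':1, 'e':1, 'f':2, 'l':1, 'w':1
C (first-col start): C('$')=0, C('6')=1, C('H')=2, C('Y')=3, C('a')=4, C('e')=5, C('f')=6, C('l')=8, C('w')=9
L[0]='6': occ=0, LF[0]=C('6')+0=1+0=1
L[1]='H': occ=0, LF[1]=C('H')+0=2+0=2
L[2]='Y': occ=0, LF[2]=C('Y')+0=3+0=3
L[3]='e': occ=0, LF[3]=C('e')+0=5+0=5
L[4]='w': occ=0, LF[4]=C('w')+0=9+0=9
L[5]='l': occ=0, LF[5]=C('l')+0=8+0=8
L[6]='a': occ=0, LF[6]=C('a')+0=4+0=4
L[7]='f': occ=0, LF[7]=C('f')+0=6+0=6
L[8]='f': occ=1, LF[8]=C('f')+1=6+1=7
L[9]='$': occ=0, LF[9]=C('$')+0=0+0=0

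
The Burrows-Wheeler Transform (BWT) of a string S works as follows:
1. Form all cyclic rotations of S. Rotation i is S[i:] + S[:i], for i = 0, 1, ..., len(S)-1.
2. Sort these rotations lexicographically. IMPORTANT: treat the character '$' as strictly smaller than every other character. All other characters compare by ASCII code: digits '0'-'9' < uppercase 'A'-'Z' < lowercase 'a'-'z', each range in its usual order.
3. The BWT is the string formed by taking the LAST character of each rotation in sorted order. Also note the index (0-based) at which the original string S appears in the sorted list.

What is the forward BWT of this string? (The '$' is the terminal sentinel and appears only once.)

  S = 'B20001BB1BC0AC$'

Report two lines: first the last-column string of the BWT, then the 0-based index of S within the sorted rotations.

Answer: C200C0BB0B$11AB
10

Derivation:
All 15 rotations (rotation i = S[i:]+S[:i]):
  rot[0] = B20001BB1BC0AC$
  rot[1] = 20001BB1BC0AC$B
  rot[2] = 0001BB1BC0AC$B2
  rot[3] = 001BB1BC0AC$B20
  rot[4] = 01BB1BC0AC$B200
  rot[5] = 1BB1BC0AC$B2000
  rot[6] = BB1BC0AC$B20001
  rot[7] = B1BC0AC$B20001B
  rot[8] = 1BC0AC$B20001BB
  rot[9] = BC0AC$B20001BB1
  rot[10] = C0AC$B20001BB1B
  rot[11] = 0AC$B20001BB1BC
  rot[12] = AC$B20001BB1BC0
  rot[13] = C$B20001BB1BC0A
  rot[14] = $B20001BB1BC0AC
Sorted (with $ < everything):
  sorted[0] = $B20001BB1BC0AC  (last char: 'C')
  sorted[1] = 0001BB1BC0AC$B2  (last char: '2')
  sorted[2] = 001BB1BC0AC$B20  (last char: '0')
  sorted[3] = 01BB1BC0AC$B200  (last char: '0')
  sorted[4] = 0AC$B20001BB1BC  (last char: 'C')
  sorted[5] = 1BB1BC0AC$B2000  (last char: '0')
  sorted[6] = 1BC0AC$B20001BB  (last char: 'B')
  sorted[7] = 20001BB1BC0AC$B  (last char: 'B')
  sorted[8] = AC$B20001BB1BC0  (last char: '0')
  sorted[9] = B1BC0AC$B20001B  (last char: 'B')
  sorted[10] = B20001BB1BC0AC$  (last char: '$')
  sorted[11] = BB1BC0AC$B20001  (last char: '1')
  sorted[12] = BC0AC$B20001BB1  (last char: '1')
  sorted[13] = C$B20001BB1BC0A  (last char: 'A')
  sorted[14] = C0AC$B20001BB1B  (last char: 'B')
Last column: C200C0BB0B$11AB
Original string S is at sorted index 10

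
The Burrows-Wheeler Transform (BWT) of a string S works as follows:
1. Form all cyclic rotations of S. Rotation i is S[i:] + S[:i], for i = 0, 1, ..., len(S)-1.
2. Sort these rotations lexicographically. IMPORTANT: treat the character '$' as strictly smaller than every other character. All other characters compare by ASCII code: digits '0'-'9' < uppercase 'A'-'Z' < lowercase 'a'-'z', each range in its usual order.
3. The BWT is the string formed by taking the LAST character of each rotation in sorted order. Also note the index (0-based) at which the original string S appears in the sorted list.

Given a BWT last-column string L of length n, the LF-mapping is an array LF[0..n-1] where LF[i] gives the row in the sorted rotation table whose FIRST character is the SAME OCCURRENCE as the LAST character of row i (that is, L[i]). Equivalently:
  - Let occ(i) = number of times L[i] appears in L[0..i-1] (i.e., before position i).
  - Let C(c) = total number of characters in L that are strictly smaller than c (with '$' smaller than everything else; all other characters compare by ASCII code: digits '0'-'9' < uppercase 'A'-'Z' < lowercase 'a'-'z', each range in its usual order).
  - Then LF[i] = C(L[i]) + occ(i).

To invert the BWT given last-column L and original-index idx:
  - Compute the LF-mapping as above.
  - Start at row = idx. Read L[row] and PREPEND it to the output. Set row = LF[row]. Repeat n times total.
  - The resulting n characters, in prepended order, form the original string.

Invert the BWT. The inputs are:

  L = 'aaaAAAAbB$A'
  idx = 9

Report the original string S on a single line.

LF mapping: 7 8 9 1 2 3 4 10 6 0 5
Walk LF starting at row 9, prepending L[row]:
  step 1: row=9, L[9]='$', prepend. Next row=LF[9]=0
  step 2: row=0, L[0]='a', prepend. Next row=LF[0]=7
  step 3: row=7, L[7]='b', prepend. Next row=LF[7]=10
  step 4: row=10, L[10]='A', prepend. Next row=LF[10]=5
  step 5: row=5, L[5]='A', prepend. Next row=LF[5]=3
  step 6: row=3, L[3]='A', prepend. Next row=LF[3]=1
  step 7: row=1, L[1]='a', prepend. Next row=LF[1]=8
  step 8: row=8, L[8]='B', prepend. Next row=LF[8]=6
  step 9: row=6, L[6]='A', prepend. Next row=LF[6]=4
  step 10: row=4, L[4]='A', prepend. Next row=LF[4]=2
  step 11: row=2, L[2]='a', prepend. Next row=LF[2]=9
Reversed output: aAABaAAAba$

Answer: aAABaAAAba$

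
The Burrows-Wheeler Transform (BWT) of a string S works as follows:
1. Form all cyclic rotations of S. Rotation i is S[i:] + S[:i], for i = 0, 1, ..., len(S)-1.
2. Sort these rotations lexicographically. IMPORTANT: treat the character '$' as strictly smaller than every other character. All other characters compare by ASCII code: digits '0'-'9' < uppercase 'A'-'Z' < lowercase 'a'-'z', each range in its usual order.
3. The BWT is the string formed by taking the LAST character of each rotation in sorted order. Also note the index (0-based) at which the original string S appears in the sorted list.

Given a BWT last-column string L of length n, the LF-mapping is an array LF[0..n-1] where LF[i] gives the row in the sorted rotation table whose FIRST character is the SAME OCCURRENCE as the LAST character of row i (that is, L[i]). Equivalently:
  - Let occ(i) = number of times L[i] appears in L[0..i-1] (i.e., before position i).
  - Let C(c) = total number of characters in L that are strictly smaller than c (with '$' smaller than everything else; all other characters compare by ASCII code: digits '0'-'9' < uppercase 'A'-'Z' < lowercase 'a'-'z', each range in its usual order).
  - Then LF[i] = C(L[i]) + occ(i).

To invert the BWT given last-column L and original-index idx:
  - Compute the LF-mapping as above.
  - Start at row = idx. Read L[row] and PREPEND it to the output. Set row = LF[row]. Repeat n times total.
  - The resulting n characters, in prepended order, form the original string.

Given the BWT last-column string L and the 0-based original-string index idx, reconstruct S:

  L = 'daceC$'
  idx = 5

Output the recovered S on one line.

Answer: ecaCd$

Derivation:
LF mapping: 4 2 3 5 1 0
Walk LF starting at row 5, prepending L[row]:
  step 1: row=5, L[5]='$', prepend. Next row=LF[5]=0
  step 2: row=0, L[0]='d', prepend. Next row=LF[0]=4
  step 3: row=4, L[4]='C', prepend. Next row=LF[4]=1
  step 4: row=1, L[1]='a', prepend. Next row=LF[1]=2
  step 5: row=2, L[2]='c', prepend. Next row=LF[2]=3
  step 6: row=3, L[3]='e', prepend. Next row=LF[3]=5
Reversed output: ecaCd$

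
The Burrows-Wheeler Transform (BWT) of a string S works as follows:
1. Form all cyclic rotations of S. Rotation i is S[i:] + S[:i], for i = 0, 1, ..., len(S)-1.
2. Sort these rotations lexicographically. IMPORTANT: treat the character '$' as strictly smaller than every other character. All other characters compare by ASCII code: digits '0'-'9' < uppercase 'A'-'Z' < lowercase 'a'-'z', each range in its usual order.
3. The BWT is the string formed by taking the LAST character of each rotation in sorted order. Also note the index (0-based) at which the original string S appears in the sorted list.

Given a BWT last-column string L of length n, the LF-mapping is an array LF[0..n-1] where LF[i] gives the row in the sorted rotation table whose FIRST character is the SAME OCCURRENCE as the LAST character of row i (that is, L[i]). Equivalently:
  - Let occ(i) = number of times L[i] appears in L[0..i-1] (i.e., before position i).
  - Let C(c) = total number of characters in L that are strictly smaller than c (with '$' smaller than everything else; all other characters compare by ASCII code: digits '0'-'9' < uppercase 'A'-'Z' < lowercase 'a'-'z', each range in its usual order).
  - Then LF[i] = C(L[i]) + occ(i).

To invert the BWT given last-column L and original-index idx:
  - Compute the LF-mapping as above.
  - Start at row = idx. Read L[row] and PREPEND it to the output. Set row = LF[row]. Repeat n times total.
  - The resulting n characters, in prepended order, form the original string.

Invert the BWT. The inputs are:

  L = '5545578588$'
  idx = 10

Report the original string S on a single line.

Answer: 8885755545$

Derivation:
LF mapping: 2 3 1 4 5 7 8 6 9 10 0
Walk LF starting at row 10, prepending L[row]:
  step 1: row=10, L[10]='$', prepend. Next row=LF[10]=0
  step 2: row=0, L[0]='5', prepend. Next row=LF[0]=2
  step 3: row=2, L[2]='4', prepend. Next row=LF[2]=1
  step 4: row=1, L[1]='5', prepend. Next row=LF[1]=3
  step 5: row=3, L[3]='5', prepend. Next row=LF[3]=4
  step 6: row=4, L[4]='5', prepend. Next row=LF[4]=5
  step 7: row=5, L[5]='7', prepend. Next row=LF[5]=7
  step 8: row=7, L[7]='5', prepend. Next row=LF[7]=6
  step 9: row=6, L[6]='8', prepend. Next row=LF[6]=8
  step 10: row=8, L[8]='8', prepend. Next row=LF[8]=9
  step 11: row=9, L[9]='8', prepend. Next row=LF[9]=10
Reversed output: 8885755545$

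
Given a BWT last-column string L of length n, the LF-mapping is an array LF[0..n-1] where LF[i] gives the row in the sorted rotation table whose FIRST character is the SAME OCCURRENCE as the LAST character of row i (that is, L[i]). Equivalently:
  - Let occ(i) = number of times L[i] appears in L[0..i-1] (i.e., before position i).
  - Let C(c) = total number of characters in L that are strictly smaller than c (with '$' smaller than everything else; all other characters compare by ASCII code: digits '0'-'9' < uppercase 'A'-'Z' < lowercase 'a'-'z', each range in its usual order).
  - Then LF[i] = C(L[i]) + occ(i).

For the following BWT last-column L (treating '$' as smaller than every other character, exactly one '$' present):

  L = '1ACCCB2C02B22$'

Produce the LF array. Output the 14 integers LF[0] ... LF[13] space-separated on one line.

Char counts: '$':1, '0':1, '1':1, '2':4, 'A':1, 'B':2, 'C':4
C (first-col start): C('$')=0, C('0')=1, C('1')=2, C('2')=3, C('A')=7, C('B')=8, C('C')=10
L[0]='1': occ=0, LF[0]=C('1')+0=2+0=2
L[1]='A': occ=0, LF[1]=C('A')+0=7+0=7
L[2]='C': occ=0, LF[2]=C('C')+0=10+0=10
L[3]='C': occ=1, LF[3]=C('C')+1=10+1=11
L[4]='C': occ=2, LF[4]=C('C')+2=10+2=12
L[5]='B': occ=0, LF[5]=C('B')+0=8+0=8
L[6]='2': occ=0, LF[6]=C('2')+0=3+0=3
L[7]='C': occ=3, LF[7]=C('C')+3=10+3=13
L[8]='0': occ=0, LF[8]=C('0')+0=1+0=1
L[9]='2': occ=1, LF[9]=C('2')+1=3+1=4
L[10]='B': occ=1, LF[10]=C('B')+1=8+1=9
L[11]='2': occ=2, LF[11]=C('2')+2=3+2=5
L[12]='2': occ=3, LF[12]=C('2')+3=3+3=6
L[13]='$': occ=0, LF[13]=C('$')+0=0+0=0

Answer: 2 7 10 11 12 8 3 13 1 4 9 5 6 0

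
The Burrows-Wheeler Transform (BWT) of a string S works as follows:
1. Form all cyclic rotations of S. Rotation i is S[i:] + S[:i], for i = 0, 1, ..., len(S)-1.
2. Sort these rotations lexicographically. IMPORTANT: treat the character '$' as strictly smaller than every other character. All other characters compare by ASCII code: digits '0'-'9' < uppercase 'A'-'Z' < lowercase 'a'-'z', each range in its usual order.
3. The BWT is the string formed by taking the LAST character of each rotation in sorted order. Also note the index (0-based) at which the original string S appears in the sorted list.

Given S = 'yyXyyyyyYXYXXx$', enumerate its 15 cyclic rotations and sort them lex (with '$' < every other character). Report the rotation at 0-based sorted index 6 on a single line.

All 15 rotations (rotation i = S[i:]+S[:i]):
  rot[0] = yyXyyyyyYXYXXx$
  rot[1] = yXyyyyyYXYXXx$y
  rot[2] = XyyyyyYXYXXx$yy
  rot[3] = yyyyyYXYXXx$yyX
  rot[4] = yyyyYXYXXx$yyXy
  rot[5] = yyyYXYXXx$yyXyy
  rot[6] = yyYXYXXx$yyXyyy
  rot[7] = yYXYXXx$yyXyyyy
  rot[8] = YXYXXx$yyXyyyyy
  rot[9] = XYXXx$yyXyyyyyY
  rot[10] = YXXx$yyXyyyyyYX
  rot[11] = XXx$yyXyyyyyYXY
  rot[12] = Xx$yyXyyyyyYXYX
  rot[13] = x$yyXyyyyyYXYXX
  rot[14] = $yyXyyyyyYXYXXx
Sorted (with $ < everything):
  sorted[0] = $yyXyyyyyYXYXXx
  sorted[1] = XXx$yyXyyyyyYXY
  sorted[2] = XYXXx$yyXyyyyyY
  sorted[3] = Xx$yyXyyyyyYXYX
  sorted[4] = XyyyyyYXYXXx$yy
  sorted[5] = YXXx$yyXyyyyyYX
  sorted[6] = YXYXXx$yyXyyyyy
  sorted[7] = x$yyXyyyyyYXYXX
  sorted[8] = yXyyyyyYXYXXx$y
  sorted[9] = yYXYXXx$yyXyyyy
  sorted[10] = yyXyyyyyYXYXXx$
  sorted[11] = yyYXYXXx$yyXyyy
  sorted[12] = yyyYXYXXx$yyXyy
  sorted[13] = yyyyYXYXXx$yyXy
  sorted[14] = yyyyyYXYXXx$yyX
sorted[6] = YXYXXx$yyXyyyyy

Answer: YXYXXx$yyXyyyyy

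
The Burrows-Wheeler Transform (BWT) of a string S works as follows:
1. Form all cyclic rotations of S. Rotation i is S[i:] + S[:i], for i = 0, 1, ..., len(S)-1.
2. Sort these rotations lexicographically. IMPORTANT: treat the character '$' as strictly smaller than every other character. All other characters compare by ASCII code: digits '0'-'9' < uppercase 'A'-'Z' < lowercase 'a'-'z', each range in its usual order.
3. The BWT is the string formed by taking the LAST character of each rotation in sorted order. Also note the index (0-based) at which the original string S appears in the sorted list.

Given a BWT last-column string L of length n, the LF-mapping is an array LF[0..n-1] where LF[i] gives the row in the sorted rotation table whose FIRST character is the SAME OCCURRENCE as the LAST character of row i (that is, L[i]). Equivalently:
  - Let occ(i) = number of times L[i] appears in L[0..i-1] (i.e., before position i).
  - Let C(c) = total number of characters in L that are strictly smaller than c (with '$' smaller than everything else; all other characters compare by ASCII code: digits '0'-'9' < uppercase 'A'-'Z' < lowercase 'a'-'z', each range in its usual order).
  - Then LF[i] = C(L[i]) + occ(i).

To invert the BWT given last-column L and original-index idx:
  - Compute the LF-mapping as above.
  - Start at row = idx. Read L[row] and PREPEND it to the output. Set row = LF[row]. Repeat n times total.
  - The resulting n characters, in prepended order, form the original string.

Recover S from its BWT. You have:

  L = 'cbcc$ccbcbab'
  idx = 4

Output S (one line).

Answer: bcbccbcbacc$

Derivation:
LF mapping: 6 2 7 8 0 9 10 3 11 4 1 5
Walk LF starting at row 4, prepending L[row]:
  step 1: row=4, L[4]='$', prepend. Next row=LF[4]=0
  step 2: row=0, L[0]='c', prepend. Next row=LF[0]=6
  step 3: row=6, L[6]='c', prepend. Next row=LF[6]=10
  step 4: row=10, L[10]='a', prepend. Next row=LF[10]=1
  step 5: row=1, L[1]='b', prepend. Next row=LF[1]=2
  step 6: row=2, L[2]='c', prepend. Next row=LF[2]=7
  step 7: row=7, L[7]='b', prepend. Next row=LF[7]=3
  step 8: row=3, L[3]='c', prepend. Next row=LF[3]=8
  step 9: row=8, L[8]='c', prepend. Next row=LF[8]=11
  step 10: row=11, L[11]='b', prepend. Next row=LF[11]=5
  step 11: row=5, L[5]='c', prepend. Next row=LF[5]=9
  step 12: row=9, L[9]='b', prepend. Next row=LF[9]=4
Reversed output: bcbccbcbacc$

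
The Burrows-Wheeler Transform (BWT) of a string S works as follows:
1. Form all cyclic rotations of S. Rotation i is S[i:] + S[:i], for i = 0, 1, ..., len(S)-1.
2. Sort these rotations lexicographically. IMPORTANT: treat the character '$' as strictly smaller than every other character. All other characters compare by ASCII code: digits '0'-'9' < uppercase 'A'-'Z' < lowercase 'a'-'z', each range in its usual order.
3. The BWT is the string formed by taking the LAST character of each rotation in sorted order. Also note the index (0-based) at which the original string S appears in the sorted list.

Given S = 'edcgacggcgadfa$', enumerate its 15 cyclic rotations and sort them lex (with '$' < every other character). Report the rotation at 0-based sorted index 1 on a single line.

All 15 rotations (rotation i = S[i:]+S[:i]):
  rot[0] = edcgacggcgadfa$
  rot[1] = dcgacggcgadfa$e
  rot[2] = cgacggcgadfa$ed
  rot[3] = gacggcgadfa$edc
  rot[4] = acggcgadfa$edcg
  rot[5] = cggcgadfa$edcga
  rot[6] = ggcgadfa$edcgac
  rot[7] = gcgadfa$edcgacg
  rot[8] = cgadfa$edcgacgg
  rot[9] = gadfa$edcgacggc
  rot[10] = adfa$edcgacggcg
  rot[11] = dfa$edcgacggcga
  rot[12] = fa$edcgacggcgad
  rot[13] = a$edcgacggcgadf
  rot[14] = $edcgacggcgadfa
Sorted (with $ < everything):
  sorted[0] = $edcgacggcgadfa
  sorted[1] = a$edcgacggcgadf
  sorted[2] = acggcgadfa$edcg
  sorted[3] = adfa$edcgacggcg
  sorted[4] = cgacggcgadfa$ed
  sorted[5] = cgadfa$edcgacgg
  sorted[6] = cggcgadfa$edcga
  sorted[7] = dcgacggcgadfa$e
  sorted[8] = dfa$edcgacggcga
  sorted[9] = edcgacggcgadfa$
  sorted[10] = fa$edcgacggcgad
  sorted[11] = gacggcgadfa$edc
  sorted[12] = gadfa$edcgacggc
  sorted[13] = gcgadfa$edcgacg
  sorted[14] = ggcgadfa$edcgac
sorted[1] = a$edcgacggcgadf

Answer: a$edcgacggcgadf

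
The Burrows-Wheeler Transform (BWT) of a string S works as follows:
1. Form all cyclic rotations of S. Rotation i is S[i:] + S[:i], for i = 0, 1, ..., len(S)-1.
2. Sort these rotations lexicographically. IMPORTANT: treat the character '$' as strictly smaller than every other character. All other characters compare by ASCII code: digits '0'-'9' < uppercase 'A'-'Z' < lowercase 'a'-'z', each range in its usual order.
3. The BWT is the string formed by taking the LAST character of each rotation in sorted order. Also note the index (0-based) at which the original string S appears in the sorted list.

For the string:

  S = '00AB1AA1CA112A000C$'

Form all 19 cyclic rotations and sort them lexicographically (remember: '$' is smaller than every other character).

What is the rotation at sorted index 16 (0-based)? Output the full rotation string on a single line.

All 19 rotations (rotation i = S[i:]+S[:i]):
  rot[0] = 00AB1AA1CA112A000C$
  rot[1] = 0AB1AA1CA112A000C$0
  rot[2] = AB1AA1CA112A000C$00
  rot[3] = B1AA1CA112A000C$00A
  rot[4] = 1AA1CA112A000C$00AB
  rot[5] = AA1CA112A000C$00AB1
  rot[6] = A1CA112A000C$00AB1A
  rot[7] = 1CA112A000C$00AB1AA
  rot[8] = CA112A000C$00AB1AA1
  rot[9] = A112A000C$00AB1AA1C
  rot[10] = 112A000C$00AB1AA1CA
  rot[11] = 12A000C$00AB1AA1CA1
  rot[12] = 2A000C$00AB1AA1CA11
  rot[13] = A000C$00AB1AA1CA112
  rot[14] = 000C$00AB1AA1CA112A
  rot[15] = 00C$00AB1AA1CA112A0
  rot[16] = 0C$00AB1AA1CA112A00
  rot[17] = C$00AB1AA1CA112A000
  rot[18] = $00AB1AA1CA112A000C
Sorted (with $ < everything):
  sorted[0] = $00AB1AA1CA112A000C
  sorted[1] = 000C$00AB1AA1CA112A
  sorted[2] = 00AB1AA1CA112A000C$
  sorted[3] = 00C$00AB1AA1CA112A0
  sorted[4] = 0AB1AA1CA112A000C$0
  sorted[5] = 0C$00AB1AA1CA112A00
  sorted[6] = 112A000C$00AB1AA1CA
  sorted[7] = 12A000C$00AB1AA1CA1
  sorted[8] = 1AA1CA112A000C$00AB
  sorted[9] = 1CA112A000C$00AB1AA
  sorted[10] = 2A000C$00AB1AA1CA11
  sorted[11] = A000C$00AB1AA1CA112
  sorted[12] = A112A000C$00AB1AA1C
  sorted[13] = A1CA112A000C$00AB1A
  sorted[14] = AA1CA112A000C$00AB1
  sorted[15] = AB1AA1CA112A000C$00
  sorted[16] = B1AA1CA112A000C$00A
  sorted[17] = C$00AB1AA1CA112A000
  sorted[18] = CA112A000C$00AB1AA1
sorted[16] = B1AA1CA112A000C$00A

Answer: B1AA1CA112A000C$00A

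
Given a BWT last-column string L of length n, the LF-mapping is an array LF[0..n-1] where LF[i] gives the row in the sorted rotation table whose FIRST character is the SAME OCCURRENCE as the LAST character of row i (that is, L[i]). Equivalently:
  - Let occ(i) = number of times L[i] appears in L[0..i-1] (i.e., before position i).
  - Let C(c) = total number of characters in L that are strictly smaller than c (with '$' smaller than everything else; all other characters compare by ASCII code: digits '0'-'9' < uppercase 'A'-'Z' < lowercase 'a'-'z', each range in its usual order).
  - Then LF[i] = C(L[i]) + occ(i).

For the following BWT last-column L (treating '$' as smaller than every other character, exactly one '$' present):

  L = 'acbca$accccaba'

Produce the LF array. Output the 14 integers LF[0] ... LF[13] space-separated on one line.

Answer: 1 8 6 9 2 0 3 10 11 12 13 4 7 5

Derivation:
Char counts: '$':1, 'a':5, 'b':2, 'c':6
C (first-col start): C('$')=0, C('a')=1, C('b')=6, C('c')=8
L[0]='a': occ=0, LF[0]=C('a')+0=1+0=1
L[1]='c': occ=0, LF[1]=C('c')+0=8+0=8
L[2]='b': occ=0, LF[2]=C('b')+0=6+0=6
L[3]='c': occ=1, LF[3]=C('c')+1=8+1=9
L[4]='a': occ=1, LF[4]=C('a')+1=1+1=2
L[5]='$': occ=0, LF[5]=C('$')+0=0+0=0
L[6]='a': occ=2, LF[6]=C('a')+2=1+2=3
L[7]='c': occ=2, LF[7]=C('c')+2=8+2=10
L[8]='c': occ=3, LF[8]=C('c')+3=8+3=11
L[9]='c': occ=4, LF[9]=C('c')+4=8+4=12
L[10]='c': occ=5, LF[10]=C('c')+5=8+5=13
L[11]='a': occ=3, LF[11]=C('a')+3=1+3=4
L[12]='b': occ=1, LF[12]=C('b')+1=6+1=7
L[13]='a': occ=4, LF[13]=C('a')+4=1+4=5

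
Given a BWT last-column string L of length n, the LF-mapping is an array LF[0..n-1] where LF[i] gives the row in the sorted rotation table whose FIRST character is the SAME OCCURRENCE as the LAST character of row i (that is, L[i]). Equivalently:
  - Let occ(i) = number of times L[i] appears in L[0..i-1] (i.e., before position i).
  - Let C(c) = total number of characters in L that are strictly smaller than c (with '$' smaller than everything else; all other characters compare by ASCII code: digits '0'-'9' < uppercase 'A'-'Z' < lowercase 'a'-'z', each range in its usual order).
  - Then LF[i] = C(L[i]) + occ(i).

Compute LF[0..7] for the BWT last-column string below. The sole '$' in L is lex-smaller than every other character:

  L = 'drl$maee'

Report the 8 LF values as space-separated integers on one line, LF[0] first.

Answer: 2 7 5 0 6 1 3 4

Derivation:
Char counts: '$':1, 'a':1, 'd':1, 'e':2, 'l':1, 'm':1, 'r':1
C (first-col start): C('$')=0, C('a')=1, C('d')=2, C('e')=3, C('l')=5, C('m')=6, C('r')=7
L[0]='d': occ=0, LF[0]=C('d')+0=2+0=2
L[1]='r': occ=0, LF[1]=C('r')+0=7+0=7
L[2]='l': occ=0, LF[2]=C('l')+0=5+0=5
L[3]='$': occ=0, LF[3]=C('$')+0=0+0=0
L[4]='m': occ=0, LF[4]=C('m')+0=6+0=6
L[5]='a': occ=0, LF[5]=C('a')+0=1+0=1
L[6]='e': occ=0, LF[6]=C('e')+0=3+0=3
L[7]='e': occ=1, LF[7]=C('e')+1=3+1=4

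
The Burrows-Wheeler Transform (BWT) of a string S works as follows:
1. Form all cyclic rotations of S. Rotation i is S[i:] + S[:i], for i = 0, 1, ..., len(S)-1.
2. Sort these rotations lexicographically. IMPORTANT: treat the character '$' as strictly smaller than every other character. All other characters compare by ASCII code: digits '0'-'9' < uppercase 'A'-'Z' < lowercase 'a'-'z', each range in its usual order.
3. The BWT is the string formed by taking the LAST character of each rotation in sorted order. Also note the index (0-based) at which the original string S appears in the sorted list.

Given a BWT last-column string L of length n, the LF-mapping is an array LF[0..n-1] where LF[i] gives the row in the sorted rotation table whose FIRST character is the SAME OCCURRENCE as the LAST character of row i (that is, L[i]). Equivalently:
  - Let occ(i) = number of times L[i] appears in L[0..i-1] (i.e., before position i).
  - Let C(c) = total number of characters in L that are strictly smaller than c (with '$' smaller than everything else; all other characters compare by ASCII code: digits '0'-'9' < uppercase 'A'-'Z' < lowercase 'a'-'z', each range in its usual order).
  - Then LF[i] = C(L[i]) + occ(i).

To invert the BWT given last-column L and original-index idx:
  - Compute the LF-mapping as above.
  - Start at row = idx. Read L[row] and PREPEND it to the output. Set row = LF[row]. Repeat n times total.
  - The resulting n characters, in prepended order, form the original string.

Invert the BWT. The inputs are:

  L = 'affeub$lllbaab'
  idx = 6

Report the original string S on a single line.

LF mapping: 1 8 9 7 13 4 0 10 11 12 5 2 3 6
Walk LF starting at row 6, prepending L[row]:
  step 1: row=6, L[6]='$', prepend. Next row=LF[6]=0
  step 2: row=0, L[0]='a', prepend. Next row=LF[0]=1
  step 3: row=1, L[1]='f', prepend. Next row=LF[1]=8
  step 4: row=8, L[8]='l', prepend. Next row=LF[8]=11
  step 5: row=11, L[11]='a', prepend. Next row=LF[11]=2
  step 6: row=2, L[2]='f', prepend. Next row=LF[2]=9
  step 7: row=9, L[9]='l', prepend. Next row=LF[9]=12
  step 8: row=12, L[12]='a', prepend. Next row=LF[12]=3
  step 9: row=3, L[3]='e', prepend. Next row=LF[3]=7
  step 10: row=7, L[7]='l', prepend. Next row=LF[7]=10
  step 11: row=10, L[10]='b', prepend. Next row=LF[10]=5
  step 12: row=5, L[5]='b', prepend. Next row=LF[5]=4
  step 13: row=4, L[4]='u', prepend. Next row=LF[4]=13
  step 14: row=13, L[13]='b', prepend. Next row=LF[13]=6
Reversed output: bubblealfalfa$

Answer: bubblealfalfa$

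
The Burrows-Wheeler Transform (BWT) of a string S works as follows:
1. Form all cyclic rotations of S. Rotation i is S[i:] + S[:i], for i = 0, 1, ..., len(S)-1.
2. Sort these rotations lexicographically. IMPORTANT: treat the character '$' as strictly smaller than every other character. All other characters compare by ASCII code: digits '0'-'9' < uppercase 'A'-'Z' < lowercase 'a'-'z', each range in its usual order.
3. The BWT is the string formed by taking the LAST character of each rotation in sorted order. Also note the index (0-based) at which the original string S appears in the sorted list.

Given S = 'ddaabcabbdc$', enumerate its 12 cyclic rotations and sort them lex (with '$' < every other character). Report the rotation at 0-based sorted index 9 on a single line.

All 12 rotations (rotation i = S[i:]+S[:i]):
  rot[0] = ddaabcabbdc$
  rot[1] = daabcabbdc$d
  rot[2] = aabcabbdc$dd
  rot[3] = abcabbdc$dda
  rot[4] = bcabbdc$ddaa
  rot[5] = cabbdc$ddaab
  rot[6] = abbdc$ddaabc
  rot[7] = bbdc$ddaabca
  rot[8] = bdc$ddaabcab
  rot[9] = dc$ddaabcabb
  rot[10] = c$ddaabcabbd
  rot[11] = $ddaabcabbdc
Sorted (with $ < everything):
  sorted[0] = $ddaabcabbdc
  sorted[1] = aabcabbdc$dd
  sorted[2] = abbdc$ddaabc
  sorted[3] = abcabbdc$dda
  sorted[4] = bbdc$ddaabca
  sorted[5] = bcabbdc$ddaa
  sorted[6] = bdc$ddaabcab
  sorted[7] = c$ddaabcabbd
  sorted[8] = cabbdc$ddaab
  sorted[9] = daabcabbdc$d
  sorted[10] = dc$ddaabcabb
  sorted[11] = ddaabcabbdc$
sorted[9] = daabcabbdc$d

Answer: daabcabbdc$d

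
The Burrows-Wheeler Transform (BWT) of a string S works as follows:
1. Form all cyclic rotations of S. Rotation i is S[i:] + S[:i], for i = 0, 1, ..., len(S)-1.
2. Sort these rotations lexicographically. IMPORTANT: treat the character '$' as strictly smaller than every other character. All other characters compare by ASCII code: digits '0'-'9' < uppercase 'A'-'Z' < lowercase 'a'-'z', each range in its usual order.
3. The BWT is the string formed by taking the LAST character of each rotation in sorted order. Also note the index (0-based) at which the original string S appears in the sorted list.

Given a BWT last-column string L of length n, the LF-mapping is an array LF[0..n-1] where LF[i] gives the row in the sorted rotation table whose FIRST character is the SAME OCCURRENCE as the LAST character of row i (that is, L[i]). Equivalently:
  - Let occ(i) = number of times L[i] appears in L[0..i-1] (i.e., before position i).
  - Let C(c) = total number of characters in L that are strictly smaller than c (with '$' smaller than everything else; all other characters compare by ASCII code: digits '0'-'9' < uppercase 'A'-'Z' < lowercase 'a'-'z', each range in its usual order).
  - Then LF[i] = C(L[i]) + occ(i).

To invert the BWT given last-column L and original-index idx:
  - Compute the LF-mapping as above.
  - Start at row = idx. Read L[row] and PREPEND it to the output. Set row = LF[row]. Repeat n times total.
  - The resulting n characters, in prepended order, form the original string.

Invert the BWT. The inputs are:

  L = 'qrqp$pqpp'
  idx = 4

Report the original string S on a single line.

Answer: prppqqpq$

Derivation:
LF mapping: 5 8 6 1 0 2 7 3 4
Walk LF starting at row 4, prepending L[row]:
  step 1: row=4, L[4]='$', prepend. Next row=LF[4]=0
  step 2: row=0, L[0]='q', prepend. Next row=LF[0]=5
  step 3: row=5, L[5]='p', prepend. Next row=LF[5]=2
  step 4: row=2, L[2]='q', prepend. Next row=LF[2]=6
  step 5: row=6, L[6]='q', prepend. Next row=LF[6]=7
  step 6: row=7, L[7]='p', prepend. Next row=LF[7]=3
  step 7: row=3, L[3]='p', prepend. Next row=LF[3]=1
  step 8: row=1, L[1]='r', prepend. Next row=LF[1]=8
  step 9: row=8, L[8]='p', prepend. Next row=LF[8]=4
Reversed output: prppqqpq$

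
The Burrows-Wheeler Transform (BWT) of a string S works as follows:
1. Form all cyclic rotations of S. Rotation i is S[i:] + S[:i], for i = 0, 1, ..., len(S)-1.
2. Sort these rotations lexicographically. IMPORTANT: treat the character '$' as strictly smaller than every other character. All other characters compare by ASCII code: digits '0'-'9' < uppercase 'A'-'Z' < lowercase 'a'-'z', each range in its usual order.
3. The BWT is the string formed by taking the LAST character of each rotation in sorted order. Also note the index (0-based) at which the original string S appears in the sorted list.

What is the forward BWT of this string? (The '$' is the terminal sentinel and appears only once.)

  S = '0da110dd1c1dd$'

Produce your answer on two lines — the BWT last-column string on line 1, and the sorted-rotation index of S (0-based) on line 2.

Answer: d$11adcd1dd010
1

Derivation:
All 14 rotations (rotation i = S[i:]+S[:i]):
  rot[0] = 0da110dd1c1dd$
  rot[1] = da110dd1c1dd$0
  rot[2] = a110dd1c1dd$0d
  rot[3] = 110dd1c1dd$0da
  rot[4] = 10dd1c1dd$0da1
  rot[5] = 0dd1c1dd$0da11
  rot[6] = dd1c1dd$0da110
  rot[7] = d1c1dd$0da110d
  rot[8] = 1c1dd$0da110dd
  rot[9] = c1dd$0da110dd1
  rot[10] = 1dd$0da110dd1c
  rot[11] = dd$0da110dd1c1
  rot[12] = d$0da110dd1c1d
  rot[13] = $0da110dd1c1dd
Sorted (with $ < everything):
  sorted[0] = $0da110dd1c1dd  (last char: 'd')
  sorted[1] = 0da110dd1c1dd$  (last char: '$')
  sorted[2] = 0dd1c1dd$0da11  (last char: '1')
  sorted[3] = 10dd1c1dd$0da1  (last char: '1')
  sorted[4] = 110dd1c1dd$0da  (last char: 'a')
  sorted[5] = 1c1dd$0da110dd  (last char: 'd')
  sorted[6] = 1dd$0da110dd1c  (last char: 'c')
  sorted[7] = a110dd1c1dd$0d  (last char: 'd')
  sorted[8] = c1dd$0da110dd1  (last char: '1')
  sorted[9] = d$0da110dd1c1d  (last char: 'd')
  sorted[10] = d1c1dd$0da110d  (last char: 'd')
  sorted[11] = da110dd1c1dd$0  (last char: '0')
  sorted[12] = dd$0da110dd1c1  (last char: '1')
  sorted[13] = dd1c1dd$0da110  (last char: '0')
Last column: d$11adcd1dd010
Original string S is at sorted index 1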